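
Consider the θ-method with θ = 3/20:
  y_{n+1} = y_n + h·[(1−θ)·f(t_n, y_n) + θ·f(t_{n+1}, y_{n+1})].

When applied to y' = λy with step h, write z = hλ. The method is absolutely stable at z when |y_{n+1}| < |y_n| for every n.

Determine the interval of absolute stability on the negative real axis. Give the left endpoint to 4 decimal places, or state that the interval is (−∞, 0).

z∈(-2.8571,0).

Test eqn y'=λy, z=hλ:
  y_{n+1} = y_n + z·[17/20·y_n + 3/20·y_{n+1}] ⇒ (1 − 3/20z)y_{n+1} = (1 + 17/20z)y_n
  R(z) = (1 + 17/20z)/(1 − 3/20z).

Boundary: |R(x)|=1, x<0.
x=-0.58: |R|=0.4664
R=−1: 1+17/20x = −1+3/20x ⇒ -7/10x=2 ⇒ x=2/(-7/10)=-2.8571
Confirm numerically:
  x=-2.644: |R|=0.89317 <1
  x=-2.600: |R|=0.87050 <1
  x=-2.218: |R|=0.66429 <1
  x=-1.527: |R|=0.24242 <1
  x=-3.291: |R|=1.20333 >1
  x=-2.905: |R|=1.02333 >1
Stable set (-2.8571, 0).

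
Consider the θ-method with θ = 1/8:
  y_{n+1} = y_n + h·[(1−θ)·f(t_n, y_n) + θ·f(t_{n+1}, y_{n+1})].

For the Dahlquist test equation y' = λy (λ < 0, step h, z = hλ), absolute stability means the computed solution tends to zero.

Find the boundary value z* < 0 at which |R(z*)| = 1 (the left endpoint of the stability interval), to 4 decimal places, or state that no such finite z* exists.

z* = -2.6667.

Set f=λy, z=hλ:
  y_{n+1} = y_n + z·[7/8·y_n + 1/8·y_{n+1}] ⇒ (1 − 1/8z)y_{n+1} = (1 + 7/8z)y_n
  Hence R(z) = (1 + 7/8z)/(1 − 1/8z).

Need |R(x)|<1, x<0.
x=-1.69: |R|=0.3953
R=−1: 1+7/8x = −1+1/8x ⇒ -3/4x=2 ⇒ x=2/(-3/4)=-2.6667
Confirm numerically:
  x=-1.899: |R|=0.53470 <1
  x=-1.884: |R|=0.52489 <1
  x=-1.295: |R|=0.11458 <1
  x=-1.239: |R|=0.07284 <1
  x=-2.908: |R|=1.13275 >1
  x=-2.774: |R|=1.05977 >1
Stable set (-2.6667, 0).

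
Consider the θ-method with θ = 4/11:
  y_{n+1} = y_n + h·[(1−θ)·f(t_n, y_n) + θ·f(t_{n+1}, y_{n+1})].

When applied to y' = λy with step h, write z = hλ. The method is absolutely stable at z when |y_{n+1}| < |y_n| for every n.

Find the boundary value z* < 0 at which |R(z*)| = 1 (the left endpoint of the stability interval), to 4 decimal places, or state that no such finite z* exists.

z* = -7.3333.

With y'=λy (z=hλ):
  y_{n+1} = y_n + z·[7/11·y_n + 4/11·y_{n+1}] ⇒ (1 − 4/11z)y_{n+1} = (1 + 7/11z)y_n
  R(z) = (1 + 7/11z)/(1 − 4/11z).

Need |R(x)|<1, x<0.
x=-1.03: |R|=0.2507
R=−1: 1+7/11x = −1+4/11x ⇒ -3/11x=2 ⇒ x=2/(-3/11)=-7.3333
Confirm numerically:
  x=-7.106: |R|=0.98270 <1
  x=-6.066: |R|=0.89218 <1
  x=-5.036: |R|=0.77871 <1
  x=-3.510: |R|=0.54193 <1
  x=-7.622: |R|=1.02087 >1
  x=-7.483: |R|=1.01097 >1
So |R|<1 on (-7.3333, 0).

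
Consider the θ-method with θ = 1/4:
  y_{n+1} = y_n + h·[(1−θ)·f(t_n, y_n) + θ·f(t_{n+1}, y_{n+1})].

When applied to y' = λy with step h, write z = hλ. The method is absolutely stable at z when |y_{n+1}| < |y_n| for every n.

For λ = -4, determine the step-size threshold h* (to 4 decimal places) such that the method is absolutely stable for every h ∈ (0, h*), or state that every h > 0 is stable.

(-4.0000,0); λ=-4 ⇒ h* = (4)/4 = 1.0000.

On y'=λy, z=hλ:
  y_{n+1} = y_n + z·[3/4·y_n + 1/4·y_{n+1}] ⇒ (1 − 1/4z)y_{n+1} = (1 + 3/4z)y_n
  Hence R(z) = (1 + 3/4z)/(1 − 1/4z).

Solve |R(x)|<1 on ℝ⁻.
x=-1.17: |R|=0.0948
R=−1: 1+3/4x = −1+1/4x ⇒ -1/2x=2 ⇒ x=2/(-1/2)=-4.0000
Confirm numerically:
  x=-3.696: |R|=0.92100 <1
  x=-3.690: |R|=0.91938 <1
  x=-3.422: |R|=0.84425 <1
  x=-2.716: |R|=0.61763 <1
  x=-4.346: |R|=1.08291 >1
  x=-4.230: |R|=1.05589 >1
  x=-4.186: |R|=1.04544 >1
Stable set (-4.0000, 0).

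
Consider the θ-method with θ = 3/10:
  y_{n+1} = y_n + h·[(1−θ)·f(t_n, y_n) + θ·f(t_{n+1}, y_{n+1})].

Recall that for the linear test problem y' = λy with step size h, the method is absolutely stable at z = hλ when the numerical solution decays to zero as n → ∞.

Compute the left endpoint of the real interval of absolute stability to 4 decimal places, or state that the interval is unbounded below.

z* = -5.0000.

Set f=λy, z=hλ:
  y_{n+1} = y_n + z·[7/10·y_n + 3/10·y_{n+1}] ⇒ (1 − 3/10z)y_{n+1} = (1 + 7/10z)y_n
  R(z) = (1 + 7/10z)/(1 − 3/10z).

Need |R(x)|<1, x<0.
x=-0.7: |R|=0.4215
R=−1: 1+7/10x = −1+3/10x ⇒ -2/5x=2 ⇒ x=2/(-2/5)=-5.0000
Confirm numerically:
  x=-4.391: |R|=0.89488 <1
  x=-3.188: |R|=0.62952 <1
  x=-2.879: |R|=0.54478 <1
  x=-5.320: |R|=1.04931 >1
  x=-5.086: |R|=1.01362 >1
Interval (-5.0000, 0).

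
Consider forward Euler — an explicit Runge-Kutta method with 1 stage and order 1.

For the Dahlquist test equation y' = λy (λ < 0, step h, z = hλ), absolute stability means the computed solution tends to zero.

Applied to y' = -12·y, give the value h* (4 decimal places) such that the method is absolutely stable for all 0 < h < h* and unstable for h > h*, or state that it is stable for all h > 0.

Set f=λy, z=hλ:
  order 1, 1-stage ⇒ R(z)=1+z
  (e.g. R(-1.16)=-0.16000, |R|=0.16000)

Solve |R(x)|<1 on ℝ⁻.
x=-1.16: |R|=0.1600
|R(-2.38)|=1.3800 |R(-1.76)|=0.7600 |R(-1.49)|=0.4900
Bisect:
  x_lo=-2.8223 |R|=1.8223  x_hi=-0.3622 |R|=0.6378
  mid=-1.59222 |R|=0.59222 →hi
  mid=-2.20725 |R|=1.20725 →lo
  mid=-1.89974 |R|=0.89974 →hi
  mid=-2.05349 |R|=1.05349 →lo
  mid=-1.97661 |R|=0.97661 →hi
  mid=-2.01505 |R|=1.01505 →lo
  mid=-1.99583 |R|=0.99583 →hi
  mid=-2.00544 |R|=1.00544 →lo
  mid=-2.00064 |R|=1.00064 →lo
  ...
  [-2.00004,-1.99989] ⇒ x*=-2.0000
So |R|<1 on (-2.0000, 0).

(-2.0000,0); λ=-12 ⇒ h* = 0.1667.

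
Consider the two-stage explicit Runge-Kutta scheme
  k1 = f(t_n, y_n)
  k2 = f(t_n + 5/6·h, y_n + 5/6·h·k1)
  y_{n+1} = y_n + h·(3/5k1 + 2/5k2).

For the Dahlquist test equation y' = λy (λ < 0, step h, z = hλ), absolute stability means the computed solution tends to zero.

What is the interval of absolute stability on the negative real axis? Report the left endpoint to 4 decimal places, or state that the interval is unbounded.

With y'=λy (z=hλ):
  k1=λy_n ⇒ h·k1=z·y_n;  k2=λ(1+5/6z)y_n ⇒ h·k2=z(1+5/6z)y_n
  y_{n+1}/y_n = 1 + 3/5z + 2/5z(1+5/6z) = 1 + z + 1/3z²
  R(z) = 1 + z + 1/3z².

Need |R(x)|<1, x<0.
x=-0.51: |R|=0.5767
R=1: x+1/3x²=0 ⇒ x=−3=-3.0000; min R=1−1/(4·1/3)=0.2500>−1
Confirm numerically:
  x=-2.794: |R|=0.80815 <1
  x=-2.590: |R|=0.64603 <1
  x=-1.629: |R|=0.25555 <1
  x=-1.201: |R|=0.27980 <1
  x=-3.527: |R|=1.61958 >1
  x=-3.455: |R|=1.52401 >1
  x=-3.413: |R|=1.46986 >1
So |R|<1 on (-3.0000, 0).

z∈(-3.0000,0).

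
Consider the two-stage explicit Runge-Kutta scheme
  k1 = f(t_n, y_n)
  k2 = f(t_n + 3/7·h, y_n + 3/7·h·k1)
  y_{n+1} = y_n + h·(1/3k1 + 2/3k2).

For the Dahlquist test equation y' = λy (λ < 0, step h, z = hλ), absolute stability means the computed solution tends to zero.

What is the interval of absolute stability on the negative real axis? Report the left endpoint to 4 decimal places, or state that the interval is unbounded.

(-3.5000, 0).

Set f=λy, z=hλ:
  k1=λy_n ⇒ h·k1=z·y_n;  k2=λ(1+3/7z)y_n ⇒ h·k2=z(1+3/7z)y_n
  y_{n+1}/y_n = 1 + 1/3z + 2/3z(1+3/7z) = 1 + z + 2/7z²
  Hence R(z) = 1 + z + 2/7z².

Find x<0 with |R(x)|<1.
x=-0.81: |R|=0.3775
R=1: x+2/7x²=0 ⇒ x=−7/2=-3.5000; min R=1−1/(4·2/7)=0.1250>−1
Confirm numerically:
  x=-2.628: |R|=0.34525 <1
  x=-2.415: |R|=0.25135 <1
  x=-2.320: |R|=0.21783 <1
  x=-1.997: |R|=0.14243 <1
  x=-3.871: |R|=1.41033 >1
  x=-3.648: |R|=1.15426 >1
Stable set (-3.5000, 0).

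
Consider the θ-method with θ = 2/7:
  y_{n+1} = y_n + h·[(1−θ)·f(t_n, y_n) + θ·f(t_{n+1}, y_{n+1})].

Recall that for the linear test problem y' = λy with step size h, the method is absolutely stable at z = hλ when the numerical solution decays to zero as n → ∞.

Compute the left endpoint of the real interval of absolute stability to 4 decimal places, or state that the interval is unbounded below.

On y'=λy, z=hλ:
  y_{n+1} = y_n + z·[5/7·y_n + 2/7·y_{n+1}] ⇒ (1 − 2/7z)y_{n+1} = (1 + 5/7z)y_n
  so R(z) = (1 + 5/7z)/(1 − 2/7z).

Boundary: |R(x)|=1, x<0.
x=-1.78: |R|=0.1799
R=−1: 1+5/7x = −1+2/7x ⇒ -3/7x=2 ⇒ x=2/(-3/7)=-4.6667
Confirm numerically:
  x=-3.997: |R|=0.86601 <1
  x=-2.929: |R|=0.59457 <1
  x=-2.141: |R|=0.32840 <1
  x=-5.083: |R|=1.07276 >1
  x=-4.783: |R|=1.02107 >1
So |R|<1 on (-4.6667, 0).

z* = -4.6667.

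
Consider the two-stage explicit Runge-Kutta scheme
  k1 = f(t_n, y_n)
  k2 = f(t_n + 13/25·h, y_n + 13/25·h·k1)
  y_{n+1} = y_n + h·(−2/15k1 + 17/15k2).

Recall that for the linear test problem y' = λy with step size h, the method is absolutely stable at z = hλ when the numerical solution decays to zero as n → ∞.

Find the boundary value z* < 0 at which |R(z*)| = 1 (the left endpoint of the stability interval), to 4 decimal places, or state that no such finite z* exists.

Test eqn y'=λy, z=hλ:
  k1=λy_n ⇒ h·k1=z·y_n;  k2=λ(1+13/25z)y_n ⇒ h·k2=z(1+13/25z)y_n
  y_{n+1}/y_n = 1 − 2/15z + 17/15z(1+13/25z) = 1 + z + 221/375z²
  Hence R(z) = 1 + z + 221/375z².

Need |R(x)|<1, x<0.
x=-1.47: |R|=0.8035
R=1: x+221/375x²=0 ⇒ x=−375/221=-1.6968; min R=1−1/(4·221/375)=0.5758>−1
Confirm numerically:
  x=-1.624: |R|=0.93029 <1
  x=-1.344: |R|=0.72053 <1
  x=-1.320: |R|=0.70685 <1
  x=-0.815: |R|=0.57645 <1
  x=-2.092: |R|=1.48720 >1
  x=-1.947: |R|=1.28705 >1
  x=-1.771: |R|=1.07741 >1
So |R|<1 on (-1.6968, 0).

z* = -1.6968.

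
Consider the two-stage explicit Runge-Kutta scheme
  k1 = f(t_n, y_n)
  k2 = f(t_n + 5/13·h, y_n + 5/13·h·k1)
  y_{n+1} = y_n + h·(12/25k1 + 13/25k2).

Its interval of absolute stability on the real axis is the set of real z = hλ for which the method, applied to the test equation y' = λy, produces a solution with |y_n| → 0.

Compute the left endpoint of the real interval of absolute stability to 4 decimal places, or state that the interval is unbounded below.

Test eqn y'=λy, z=hλ:
  k1=λy_n ⇒ h·k1=z·y_n;  k2=λ(1+5/13z)y_n ⇒ h·k2=z(1+5/13z)y_n
  y_{n+1}/y_n = 1 + 12/25z + 13/25z(1+5/13z) = 1 + z + 1/5z²
  so R(z) = 1 + z + 1/5z².

Find x<0 with |R(x)|<1.
x=-1.08: |R|=0.1533
R=1: x+1/5x²=0 ⇒ x=−5=-5.0000; min R=1−1/(4·1/5)=-0.2500>−1
Confirm numerically:
  x=-4.273: |R|=0.37871 <1
  x=-3.697: |R|=0.03656 <1
  x=-2.286: |R|=0.24084 <1
  x=-5.330: |R|=1.35178 >1
  x=-5.227: |R|=1.23731 >1
Stable set (-5.0000, 0).

z* = -5.0000.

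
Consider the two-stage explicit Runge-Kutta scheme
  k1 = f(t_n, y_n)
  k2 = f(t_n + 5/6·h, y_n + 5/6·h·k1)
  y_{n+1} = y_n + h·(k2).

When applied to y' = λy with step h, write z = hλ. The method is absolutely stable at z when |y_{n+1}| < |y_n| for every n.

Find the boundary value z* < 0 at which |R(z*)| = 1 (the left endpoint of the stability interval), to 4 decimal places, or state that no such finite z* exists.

left endpoint -1.2000.

Test eqn y'=λy, z=hλ:
  k1=λy_n ⇒ h·k1=z·y_n;  k2=λ(1+5/6z)y_n ⇒ h·k2=z(1+5/6z)y_n
  y_{n+1}/y_n = 1 + z(1+5/6z) = 1 + z + 5/6z²
  so R(z) = 1 + z + 5/6z².

Need |R(x)|<1, x<0.
x=-1.73: |R|=1.7641
R=1: x+5/6x²=0 ⇒ x=−6/5=-1.2000; min R=1−1/(4·5/6)=0.7000>−1
Confirm numerically:
  x=-0.748: |R|=0.71825 <1
  x=-0.645: |R|=0.70169 <1
  x=-0.505: |R|=0.70752 <1
  x=-1.742: |R|=1.78680 >1
  x=-1.392: |R|=1.22272 >1
Stable set (-1.2000, 0).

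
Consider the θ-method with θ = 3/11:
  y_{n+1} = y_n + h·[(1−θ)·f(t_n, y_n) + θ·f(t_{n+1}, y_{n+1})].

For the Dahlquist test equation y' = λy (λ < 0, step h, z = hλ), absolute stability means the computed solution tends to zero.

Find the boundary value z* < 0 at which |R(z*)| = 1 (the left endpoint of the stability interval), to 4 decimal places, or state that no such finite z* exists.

left endpoint -4.4000.

Test eqn y'=λy, z=hλ:
  y_{n+1} = y_n + z·[8/11·y_n + 3/11·y_{n+1}] ⇒ (1 − 3/11z)y_{n+1} = (1 + 8/11z)y_n
  ⇒ R(z) = (1 + 8/11z)/(1 − 3/11z).

Find x<0 with |R(x)|<1.
x=-1.55: |R|=0.0895
R=−1: 1+8/11x = −1+3/11x ⇒ -5/11x=2 ⇒ x=2/(-5/11)=-4.4000
Confirm numerically:
  x=-3.888: |R|=0.88705 <1
  x=-2.690: |R|=0.55165 <1
  x=-2.208: |R|=0.37812 <1
  x=-4.841: |R|=1.08639 >1
  x=-4.568: |R|=1.03400 >1
  x=-4.463: |R|=1.01292 >1
So |R|<1 on (-4.4000, 0).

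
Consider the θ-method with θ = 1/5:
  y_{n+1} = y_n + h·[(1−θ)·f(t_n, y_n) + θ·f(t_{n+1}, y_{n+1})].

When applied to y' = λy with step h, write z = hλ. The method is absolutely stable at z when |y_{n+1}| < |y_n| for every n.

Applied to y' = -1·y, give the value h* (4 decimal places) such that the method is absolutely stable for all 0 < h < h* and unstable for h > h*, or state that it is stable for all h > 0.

Set f=λy, z=hλ:
  y_{n+1} = y_n + z·[4/5·y_n + 1/5·y_{n+1}] ⇒ (1 − 1/5z)y_{n+1} = (1 + 4/5z)y_n
  so R(z) = (1 + 4/5z)/(1 − 1/5z).

Need |R(x)|<1, x<0.
x=-1.28: |R|=0.0191
R=−1: 1+4/5x = −1+1/5x ⇒ -3/5x=2 ⇒ x=2/(-3/5)=-3.3333
Confirm numerically:
  x=-3.217: |R|=0.95753 <1
  x=-2.451: |R|=0.64475 <1
  x=-2.041: |R|=0.44937 <1
  x=-1.834: |R|=0.34182 <1
  x=-3.792: |R|=1.15651 >1
  x=-3.708: |R|=1.12908 >1
So |R|<1 on (-3.3333, 0).

(-3.3333,0); λ=-1 ⇒ h* = (10/3)/1 = 3.3333.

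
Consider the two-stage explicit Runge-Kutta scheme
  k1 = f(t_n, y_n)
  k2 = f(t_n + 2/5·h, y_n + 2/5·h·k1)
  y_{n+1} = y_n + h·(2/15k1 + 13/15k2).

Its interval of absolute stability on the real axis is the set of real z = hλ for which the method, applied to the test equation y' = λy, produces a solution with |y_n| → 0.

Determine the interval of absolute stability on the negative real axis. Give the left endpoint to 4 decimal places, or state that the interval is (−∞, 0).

(-2.8846, 0).

With y'=λy (z=hλ):
  k1=λy_n ⇒ h·k1=z·y_n;  k2=λ(1+2/5z)y_n ⇒ h·k2=z(1+2/5z)y_n
  y_{n+1}/y_n = 1 + 2/15z + 13/15z(1+2/5z) = 1 + z + 26/75z²
  Hence R(z) = 1 + z + 26/75z².

Need |R(x)|<1, x<0.
x=-0.5: |R|=0.5867
R=1: x+26/75x²=0 ⇒ x=−75/26=-2.8846; min R=1−1/(4·26/75)=0.2788>−1
Confirm numerically:
  x=-2.694: |R|=0.82198 <1
  x=-1.642: |R|=0.29267 <1
  x=-1.584: |R|=0.28581 <1
  x=-1.467: |R|=0.27906 <1
  x=-3.115: |R|=1.24878 >1
  x=-2.988: |R|=1.10709 >1
  x=-2.934: |R|=1.05023 >1
Interval (-2.8846, 0).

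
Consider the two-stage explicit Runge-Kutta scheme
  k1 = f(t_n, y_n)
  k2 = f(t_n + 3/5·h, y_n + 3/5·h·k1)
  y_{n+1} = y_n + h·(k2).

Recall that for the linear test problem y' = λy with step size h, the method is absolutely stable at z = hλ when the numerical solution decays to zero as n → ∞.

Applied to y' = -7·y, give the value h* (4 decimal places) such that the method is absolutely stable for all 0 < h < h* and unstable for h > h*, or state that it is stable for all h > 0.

Test eqn y'=λy, z=hλ:
  k1=λy_n ⇒ h·k1=z·y_n;  k2=λ(1+3/5z)y_n ⇒ h·k2=z(1+3/5z)y_n
  y_{n+1}/y_n = 1 + z(1+3/5z) = 1 + z + 3/5z²
  so R(z) = 1 + z + 3/5z².

Find x<0 with |R(x)|<1.
x=-1.58: |R|=0.9178
R=1: x+3/5x²=0 ⇒ x=−5/3=-1.6667; min R=1−1/(4·3/5)=0.5833>−1
Confirm numerically:
  x=-1.372: |R|=0.75743 <1
  x=-1.222: |R|=0.67397 <1
  x=-1.212: |R|=0.66937 <1
  x=-0.972: |R|=0.59487 <1
  x=-2.145: |R|=1.61561 >1
  x=-2.051: |R|=1.47296 >1
  x=-1.816: |R|=1.16271 >1
Stable set (-1.6667, 0).

(-1.6667,0); λ=-7 ⇒ h* = (5/3)/7 = 0.2381.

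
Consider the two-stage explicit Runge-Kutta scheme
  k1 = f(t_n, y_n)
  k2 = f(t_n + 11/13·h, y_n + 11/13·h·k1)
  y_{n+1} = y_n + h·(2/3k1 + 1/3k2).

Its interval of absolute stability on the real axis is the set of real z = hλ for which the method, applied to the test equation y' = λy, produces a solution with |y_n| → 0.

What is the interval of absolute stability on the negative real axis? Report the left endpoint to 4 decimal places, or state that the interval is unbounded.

With y'=λy (z=hλ):
  k1=λy_n ⇒ h·k1=z·y_n;  k2=λ(1+11/13z)y_n ⇒ h·k2=z(1+11/13z)y_n
  y_{n+1}/y_n = 1 + 2/3z + 1/3z(1+11/13z) = 1 + z + 11/39z²
  R(z) = 1 + z + 11/39z².

Solve |R(x)|<1 on ℝ⁻.
x=-1.23: |R|=0.1967
R=1: x+11/39x²=0 ⇒ x=−39/11=-3.5455; min R=1−1/(4·11/39)=0.1136>−1
Confirm numerically:
  x=-3.205: |R|=0.69224 <1
  x=-1.873: |R|=0.11647 <1
  x=-1.799: |R|=0.11383 <1
  x=-1.501: |R|=0.13446 <1
  x=-3.656: |R|=1.11399 >1
  x=-3.590: |R|=1.04511 >1
Stable set (-3.5455, 0).

z∈(-3.5455,0).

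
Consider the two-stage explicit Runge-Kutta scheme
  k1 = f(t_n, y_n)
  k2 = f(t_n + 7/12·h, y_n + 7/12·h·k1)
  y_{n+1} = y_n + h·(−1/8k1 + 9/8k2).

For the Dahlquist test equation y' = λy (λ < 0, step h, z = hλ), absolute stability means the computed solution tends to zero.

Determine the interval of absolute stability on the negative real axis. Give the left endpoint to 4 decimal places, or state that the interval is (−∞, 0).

With y'=λy (z=hλ):
  k1=λy_n ⇒ h·k1=z·y_n;  k2=λ(1+7/12z)y_n ⇒ h·k2=z(1+7/12z)y_n
  y_{n+1}/y_n = 1 − 1/8z + 9/8z(1+7/12z) = 1 + z + 21/32z²
  Hence R(z) = 1 + z + 21/32z².

Boundary: |R(x)|=1, x<0.
x=-0.55: |R|=0.6485
R=1: x+21/32x²=0 ⇒ x=−32/21=-1.5238; min R=1−1/(4·21/32)=0.6190>−1
Confirm numerically:
  x=-1.051: |R|=0.67389 <1
  x=-0.953: |R|=0.64301 <1
  x=-0.787: |R|=0.61946 <1
  x=-2.020: |R|=1.65776 >1
  x=-1.969: |R|=1.57526 >1
  x=-1.561: |R|=1.03810 >1
So |R|<1 on (-1.5238, 0).

(-1.5238, 0).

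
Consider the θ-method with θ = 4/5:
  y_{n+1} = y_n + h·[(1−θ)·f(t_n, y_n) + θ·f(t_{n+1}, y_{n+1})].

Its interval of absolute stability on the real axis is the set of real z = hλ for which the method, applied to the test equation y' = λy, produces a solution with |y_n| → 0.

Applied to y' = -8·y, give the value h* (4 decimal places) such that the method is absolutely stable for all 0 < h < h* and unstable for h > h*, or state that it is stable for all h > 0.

interval (−∞, 0). Any h>0 works for λ=-8.

With y'=λy (z=hλ):
  y_{n+1} = y_n + z·[1/5·y_n + 4/5·y_{n+1}] ⇒ (1 − 4/5z)y_{n+1} = (1 + 1/5z)y_n
  R(z) = (1 + 1/5z)/(1 − 4/5z).

Solve |R(x)|<1 on ℝ⁻.
x=-1.29: |R|=0.3652
x=-2: |R|=0.2308
x=-10: |R|=0.1111
x=-100: |R|=0.2346
θ=4/5≥1/2 ⇒ |1+1/5x|<|1−4/5x| ∀x<0 ⇒ stable on all of ℝ⁻.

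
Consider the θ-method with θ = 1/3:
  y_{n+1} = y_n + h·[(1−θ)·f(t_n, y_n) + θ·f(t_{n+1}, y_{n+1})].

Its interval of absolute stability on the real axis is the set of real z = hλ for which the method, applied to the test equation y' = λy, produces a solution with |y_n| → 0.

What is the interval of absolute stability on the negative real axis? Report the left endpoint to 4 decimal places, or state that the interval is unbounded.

(-6.0000, 0).

Set f=λy, z=hλ:
  y_{n+1} = y_n + z·[2/3·y_n + 1/3·y_{n+1}] ⇒ (1 − 1/3z)y_{n+1} = (1 + 2/3z)y_n
  Hence R(z) = (1 + 2/3z)/(1 − 1/3z).

Need |R(x)|<1, x<0.
x=-1.31: |R|=0.0882
R=−1: 1+2/3x = −1+1/3x ⇒ -1/3x=2 ⇒ x=2/(-1/3)=-6.0000
Confirm numerically:
  x=-4.249: |R|=0.75845 <1
  x=-3.417: |R|=0.59748 <1
  x=-3.079: |R|=0.51949 <1
  x=-2.976: |R|=0.49398 <1
  x=-6.086: |R|=1.00947 >1
  x=-6.056: |R|=1.00618 >1
Stable set (-6.0000, 0).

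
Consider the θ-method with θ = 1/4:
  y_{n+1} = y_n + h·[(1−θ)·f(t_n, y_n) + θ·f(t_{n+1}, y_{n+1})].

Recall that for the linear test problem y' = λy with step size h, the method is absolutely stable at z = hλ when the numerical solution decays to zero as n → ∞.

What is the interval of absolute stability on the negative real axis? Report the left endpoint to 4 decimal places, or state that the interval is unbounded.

z∈(-4.0000,0).

With y'=λy (z=hλ):
  y_{n+1} = y_n + z·[3/4·y_n + 1/4·y_{n+1}] ⇒ (1 − 1/4z)y_{n+1} = (1 + 3/4z)y_n
  R(z) = (1 + 3/4z)/(1 − 1/4z).

Boundary: |R(x)|=1, x<0.
x=-0.6: |R|=0.4783
R=−1: 1+3/4x = −1+1/4x ⇒ -1/2x=2 ⇒ x=2/(-1/2)=-4.0000
Confirm numerically:
  x=-3.494: |R|=0.86496 <1
  x=-3.035: |R|=0.72566 <1
  x=-2.038: |R|=0.35012 <1
  x=-4.561: |R|=1.13106 >1
  x=-4.094: |R|=1.02323 >1
  x=-4.023: |R|=1.00573 >1
Stable set (-4.0000, 0).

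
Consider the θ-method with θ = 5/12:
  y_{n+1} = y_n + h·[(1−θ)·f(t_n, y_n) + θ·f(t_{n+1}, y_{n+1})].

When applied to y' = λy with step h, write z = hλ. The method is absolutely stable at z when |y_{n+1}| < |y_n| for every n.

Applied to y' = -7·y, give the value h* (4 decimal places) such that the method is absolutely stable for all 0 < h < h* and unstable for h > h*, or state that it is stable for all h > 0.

On y'=λy, z=hλ:
  y_{n+1} = y_n + z·[7/12·y_n + 5/12·y_{n+1}] ⇒ (1 − 5/12z)y_{n+1} = (1 + 7/12z)y_n
  ⇒ R(z) = (1 + 7/12z)/(1 − 5/12z).

Find x<0 with |R(x)|<1.
x=-1.14: |R|=0.2271
R=−1: 1+7/12x = −1+5/12x ⇒ -1/6x=2 ⇒ x=2/(-1/6)=-12.0000
Confirm numerically:
  x=-8.697: |R|=0.88094 <1
  x=-6.453: |R|=0.74937 <1
  x=-5.996: |R|=0.71396 <1
  x=-5.153: |R|=0.63739 <1
  x=-12.546: |R|=1.01461 >1
  x=-12.329: |R|=1.00893 >1
Interval (-12.0000, 0).

(-12.0000,0); λ=-7 ⇒ h* = (12)/7 = 1.7143.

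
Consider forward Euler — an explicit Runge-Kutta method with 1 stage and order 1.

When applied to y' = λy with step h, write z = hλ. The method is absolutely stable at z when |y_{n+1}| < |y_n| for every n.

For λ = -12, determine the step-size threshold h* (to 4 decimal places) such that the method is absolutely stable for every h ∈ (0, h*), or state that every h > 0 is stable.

(-2.0000,0); λ=-12 ⇒ h* = 0.1667.

Set f=λy, z=hλ:
  order 1, 1-stage ⇒ R(z)=1+z
  (e.g. R(-0.43)=0.57000, |R|=0.57000)

Need |R(x)|<1, x<0.
x=-0.43: |R|=0.5700
|R(-1.31)|=0.3100 |R(-0.76)|=0.2400 |R(-0.64)|=0.3600
Bisect:
  x_lo=-2.3008 |R|=1.3008  x_hi=-0.0588 |R|=0.9412
  mid=-1.17979 |R|=0.17979 →hi
  mid=-1.74029 |R|=0.74029 →hi
  mid=-2.02055 |R|=1.02055 →lo
  mid=-1.88042 |R|=0.88042 →hi
  mid=-1.95049 |R|=0.95049 →hi
  mid=-1.98552 |R|=0.98552 →hi
  mid=-2.00303 |R|=1.00303 →lo
  mid=-1.99428 |R|=0.99428 →hi
  mid=-1.99865 |R|=0.99865 →hi
  mid=-2.00084 |R|=1.00084 →lo
  ...
  [-2.00002,-1.99989] ⇒ x*=-2.0000
Interval (-2.0000, 0).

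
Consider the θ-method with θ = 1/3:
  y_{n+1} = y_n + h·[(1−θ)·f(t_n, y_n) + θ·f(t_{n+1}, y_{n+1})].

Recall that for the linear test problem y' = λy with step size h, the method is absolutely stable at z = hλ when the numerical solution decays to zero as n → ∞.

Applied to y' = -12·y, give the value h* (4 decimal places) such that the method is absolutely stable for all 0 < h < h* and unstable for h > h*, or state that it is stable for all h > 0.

On y'=λy, z=hλ:
  y_{n+1} = y_n + z·[2/3·y_n + 1/3·y_{n+1}] ⇒ (1 − 1/3z)y_{n+1} = (1 + 2/3z)y_n
  ⇒ R(z) = (1 + 2/3z)/(1 − 1/3z).

Find x<0 with |R(x)|<1.
x=-0.53: |R|=0.5496
R=−1: 1+2/3x = −1+1/3x ⇒ -1/3x=2 ⇒ x=2/(-1/3)=-6.0000
Confirm numerically:
  x=-5.060: |R|=0.88337 <1
  x=-3.943: |R|=0.70373 <1
  x=-3.687: |R|=0.65410 <1
  x=-6.370: |R|=1.03949 >1
  x=-6.214: |R|=1.02323 >1
  x=-6.085: |R|=1.00936 >1
Stable set (-6.0000, 0).

(-6.0000,0); λ=-12 ⇒ h* = (6)/12 = 0.5000.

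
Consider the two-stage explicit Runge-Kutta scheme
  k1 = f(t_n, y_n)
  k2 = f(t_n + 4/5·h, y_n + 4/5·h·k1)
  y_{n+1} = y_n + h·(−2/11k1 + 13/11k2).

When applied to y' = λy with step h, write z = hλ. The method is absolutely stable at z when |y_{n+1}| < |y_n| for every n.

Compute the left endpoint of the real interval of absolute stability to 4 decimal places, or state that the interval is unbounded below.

Test eqn y'=λy, z=hλ:
  k1=λy_n ⇒ h·k1=z·y_n;  k2=λ(1+4/5z)y_n ⇒ h·k2=z(1+4/5z)y_n
  y_{n+1}/y_n = 1 − 2/11z + 13/11z(1+4/5z) = 1 + z + 52/55z²
  ⇒ R(z) = 1 + z + 52/55z².

Solve |R(x)|<1 on ℝ⁻.
x=-0.88: |R|=0.8522
R=1: x+52/55x²=0 ⇒ x=−55/52=-1.0577; min R=1−1/(4·52/55)=0.7356>−1
Confirm numerically:
  x=-1.037: |R|=0.97971 <1
  x=-1.007: |R|=0.95174 <1
  x=-0.943: |R|=0.89774 <1
  x=-0.915: |R|=0.87656 <1
  x=-1.533: |R|=1.68890 >1
  x=-1.359: |R|=1.38714 >1
  x=-1.268: |R|=1.25212 >1
So |R|<1 on (-1.0577, 0).

left endpoint -1.0577.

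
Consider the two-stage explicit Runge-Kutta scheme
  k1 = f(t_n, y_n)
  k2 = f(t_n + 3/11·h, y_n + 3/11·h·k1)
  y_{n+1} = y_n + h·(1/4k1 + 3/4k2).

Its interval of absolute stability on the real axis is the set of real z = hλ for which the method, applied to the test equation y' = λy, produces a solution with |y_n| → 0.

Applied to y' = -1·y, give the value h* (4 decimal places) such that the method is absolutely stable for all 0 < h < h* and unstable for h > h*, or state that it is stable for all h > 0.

(-4.8889,0); λ=-1 ⇒ h* = (44/9)/1 = 4.8889.

Test eqn y'=λy, z=hλ:
  k1=λy_n ⇒ h·k1=z·y_n;  k2=λ(1+3/11z)y_n ⇒ h·k2=z(1+3/11z)y_n
  y_{n+1}/y_n = 1 + 1/4z + 3/4z(1+3/11z) = 1 + z + 9/44z²
  R(z) = 1 + z + 9/44z².

Find x<0 with |R(x)|<1.
x=-1.57: |R|=0.0658
R=1: x+9/44x²=0 ⇒ x=−44/9=-4.8889; min R=1−1/(4·9/44)=-0.2222>−1
Confirm numerically:
  x=-4.608: |R|=0.73525 <1
  x=-4.529: |R|=0.66660 <1
  x=-4.168: |R|=0.38541 <1
  x=-3.152: |R|=0.11982 <1
  x=-5.447: |R|=1.62182 >1
  x=-5.373: |R|=1.53205 >1
  x=-5.211: |R|=1.34333 >1
Stable set (-4.8889, 0).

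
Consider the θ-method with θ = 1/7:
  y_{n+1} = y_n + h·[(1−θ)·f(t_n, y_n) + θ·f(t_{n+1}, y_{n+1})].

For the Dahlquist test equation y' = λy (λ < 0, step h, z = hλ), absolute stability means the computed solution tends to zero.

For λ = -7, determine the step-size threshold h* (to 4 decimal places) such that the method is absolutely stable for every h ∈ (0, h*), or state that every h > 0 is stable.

(-2.8000,0); λ=-7 ⇒ h* = (14/5)/7 = 0.4000.

On y'=λy, z=hλ:
  y_{n+1} = y_n + z·[6/7·y_n + 1/7·y_{n+1}] ⇒ (1 − 1/7z)y_{n+1} = (1 + 6/7z)y_n
  ⇒ R(z) = (1 + 6/7z)/(1 − 1/7z).

Solve |R(x)|<1 on ℝ⁻.
x=-0.89: |R|=0.2104
R=−1: 1+6/7x = −1+1/7x ⇒ -5/7x=2 ⇒ x=2/(-5/7)=-2.8000
Confirm numerically:
  x=-1.576: |R|=0.28638 <1
  x=-1.446: |R|=0.19844 <1
  x=-1.361: |R|=0.13946 <1
  x=-3.040: |R|=1.11952 >1
  x=-2.823: |R|=1.01171 >1
So |R|<1 on (-2.8000, 0).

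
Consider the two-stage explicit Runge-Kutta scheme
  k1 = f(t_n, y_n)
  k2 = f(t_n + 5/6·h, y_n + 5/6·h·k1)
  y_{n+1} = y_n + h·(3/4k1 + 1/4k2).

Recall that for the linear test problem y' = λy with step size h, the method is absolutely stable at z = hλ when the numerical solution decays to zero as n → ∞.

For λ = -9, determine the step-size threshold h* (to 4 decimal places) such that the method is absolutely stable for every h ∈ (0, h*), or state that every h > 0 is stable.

Test eqn y'=λy, z=hλ:
  k1=λy_n ⇒ h·k1=z·y_n;  k2=λ(1+5/6z)y_n ⇒ h·k2=z(1+5/6z)y_n
  y_{n+1}/y_n = 1 + 3/4z + 1/4z(1+5/6z) = 1 + z + 5/24z²
  ⇒ R(z) = 1 + z + 5/24z².

Solve |R(x)|<1 on ℝ⁻.
x=-0.84: |R|=0.3070
R=1: x+5/24x²=0 ⇒ x=−24/5=-4.8000; min R=1−1/(4·5/24)=-0.2000>−1
Confirm numerically:
  x=-4.718: |R|=0.91940 <1
  x=-3.624: |R|=0.11212 <1
  x=-2.242: |R|=0.19480 <1
  x=-2.034: |R|=0.17209 <1
  x=-5.316: |R|=1.57147 >1
  x=-4.860: |R|=1.06075 >1
  x=-4.855: |R|=1.05563 >1
Stable set (-4.8000, 0).

(-4.8000,0); λ=-9 ⇒ h* = (24/5)/9 = 0.5333.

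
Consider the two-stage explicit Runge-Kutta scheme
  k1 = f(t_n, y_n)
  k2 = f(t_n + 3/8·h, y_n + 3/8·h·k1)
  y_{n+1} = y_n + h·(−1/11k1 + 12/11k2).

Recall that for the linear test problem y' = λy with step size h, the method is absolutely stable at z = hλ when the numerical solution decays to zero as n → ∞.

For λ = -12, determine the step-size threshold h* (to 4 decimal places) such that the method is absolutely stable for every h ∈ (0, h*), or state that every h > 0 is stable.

(-2.4444,0); λ=-12 ⇒ h* = (22/9)/12 = 0.2037.

On y'=λy, z=hλ:
  k1=λy_n ⇒ h·k1=z·y_n;  k2=λ(1+3/8z)y_n ⇒ h·k2=z(1+3/8z)y_n
  y_{n+1}/y_n = 1 − 1/11z + 12/11z(1+3/8z) = 1 + z + 9/22z²
  Hence R(z) = 1 + z + 9/22z².

Boundary: |R(x)|=1, x<0.
x=-0.82: |R|=0.4551
R=1: x+9/22x²=0 ⇒ x=−22/9=-2.4444; min R=1−1/(4·9/22)=0.3889>−1
Confirm numerically:
  x=-1.908: |R|=0.58128 <1
  x=-1.900: |R|=0.57682 <1
  x=-1.603: |R|=0.44820 <1
  x=-1.536: |R|=0.42917 <1
  x=-2.606: |R|=1.17223 >1
  x=-2.534: |R|=1.09284 >1
Stable set (-2.4444, 0).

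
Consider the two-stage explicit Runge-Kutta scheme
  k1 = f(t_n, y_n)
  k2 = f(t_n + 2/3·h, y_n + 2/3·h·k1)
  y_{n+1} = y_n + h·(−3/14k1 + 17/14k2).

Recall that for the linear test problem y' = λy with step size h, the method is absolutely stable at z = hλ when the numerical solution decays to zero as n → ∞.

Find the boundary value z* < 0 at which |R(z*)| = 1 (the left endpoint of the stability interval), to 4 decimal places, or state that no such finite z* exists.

left endpoint -1.2353.

With y'=λy (z=hλ):
  k1=λy_n ⇒ h·k1=z·y_n;  k2=λ(1+2/3z)y_n ⇒ h·k2=z(1+2/3z)y_n
  y_{n+1}/y_n = 1 − 3/14z + 17/14z(1+2/3z) = 1 + z + 17/21z²
  R(z) = 1 + z + 17/21z².

Boundary: |R(x)|=1, x<0.
x=-0.83: |R|=0.7277
R=1: x+17/21x²=0 ⇒ x=−21/17=-1.2353; min R=1−1/(4·17/21)=0.6912>−1
Confirm numerically:
  x=-1.057: |R|=0.84744 <1
  x=-0.907: |R|=0.75895 <1
  x=-0.684: |R|=0.69474 <1
  x=-0.593: |R|=0.69167 <1
  x=-1.582: |R|=1.44401 >1
  x=-1.417: |R|=1.20843 >1
So |R|<1 on (-1.2353, 0).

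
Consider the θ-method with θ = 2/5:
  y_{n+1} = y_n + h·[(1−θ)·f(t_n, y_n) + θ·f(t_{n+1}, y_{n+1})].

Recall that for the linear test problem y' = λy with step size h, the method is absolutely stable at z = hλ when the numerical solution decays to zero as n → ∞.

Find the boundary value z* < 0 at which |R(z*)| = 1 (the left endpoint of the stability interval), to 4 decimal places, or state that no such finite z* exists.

z* = -10.0000.

With y'=λy (z=hλ):
  y_{n+1} = y_n + z·[3/5·y_n + 2/5·y_{n+1}] ⇒ (1 − 2/5z)y_{n+1} = (1 + 3/5z)y_n
  Hence R(z) = (1 + 3/5z)/(1 − 2/5z).

Boundary: |R(x)|=1, x<0.
x=-1.49: |R|=0.0664
R=−1: 1+3/5x = −1+2/5x ⇒ -1/5x=2 ⇒ x=2/(-1/5)=-10.0000
Confirm numerically:
  x=-8.577: |R|=0.93577 <1
  x=-7.639: |R|=0.88357 <1
  x=-7.137: |R|=0.85146 <1
  x=-6.341: |R|=0.79307 <1
  x=-10.582: |R|=1.02224 >1
  x=-10.417: |R|=1.01614 >1
  x=-10.137: |R|=1.00542 >1
Stable set (-10.0000, 0).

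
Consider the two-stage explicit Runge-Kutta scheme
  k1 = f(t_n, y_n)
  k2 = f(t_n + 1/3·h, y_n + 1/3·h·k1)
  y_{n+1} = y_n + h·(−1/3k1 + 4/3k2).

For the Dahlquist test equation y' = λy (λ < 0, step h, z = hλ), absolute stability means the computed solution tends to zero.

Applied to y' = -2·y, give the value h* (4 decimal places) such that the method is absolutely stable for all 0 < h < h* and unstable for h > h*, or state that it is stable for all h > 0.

(-2.2500,0); λ=-2 ⇒ h* = (9/4)/2 = 1.1250.

Test eqn y'=λy, z=hλ:
  k1=λy_n ⇒ h·k1=z·y_n;  k2=λ(1+1/3z)y_n ⇒ h·k2=z(1+1/3z)y_n
  y_{n+1}/y_n = 1 − 1/3z + 4/3z(1+1/3z) = 1 + z + 4/9z²
  Hence R(z) = 1 + z + 4/9z².

Find x<0 with |R(x)|<1.
x=-0.61: |R|=0.5554
R=1: x+4/9x²=0 ⇒ x=−9/4=-2.2500; min R=1−1/(4·4/9)=0.4375>−1
Confirm numerically:
  x=-1.525: |R|=0.50861 <1
  x=-1.511: |R|=0.50372 <1
  x=-1.075: |R|=0.43861 <1
  x=-1.013: |R|=0.44308 <1
  x=-2.525: |R|=1.30861 >1
  x=-2.456: |R|=1.22486 >1
  x=-2.433: |R|=1.19788 >1
Stable set (-2.2500, 0).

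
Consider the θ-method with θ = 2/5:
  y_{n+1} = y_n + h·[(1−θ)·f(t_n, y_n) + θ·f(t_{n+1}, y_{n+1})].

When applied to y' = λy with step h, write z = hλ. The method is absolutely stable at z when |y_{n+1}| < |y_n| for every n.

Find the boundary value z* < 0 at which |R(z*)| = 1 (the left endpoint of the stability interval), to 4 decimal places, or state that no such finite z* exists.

On y'=λy, z=hλ:
  y_{n+1} = y_n + z·[3/5·y_n + 2/5·y_{n+1}] ⇒ (1 − 2/5z)y_{n+1} = (1 + 3/5z)y_n
  ⇒ R(z) = (1 + 3/5z)/(1 − 2/5z).

Solve |R(x)|<1 on ℝ⁻.
x=-1.34: |R|=0.1276
R=−1: 1+3/5x = −1+2/5x ⇒ -1/5x=2 ⇒ x=2/(-1/5)=-10.0000
Confirm numerically:
  x=-8.987: |R|=0.95591 <1
  x=-8.963: |R|=0.95477 <1
  x=-5.081: |R|=0.67557 <1
  x=-4.453: |R|=0.60111 <1
  x=-10.482: |R|=1.01856 >1
  x=-10.213: |R|=1.00838 >1
  x=-10.071: |R|=1.00282 >1
So |R|<1 on (-10.0000, 0).

left endpoint -10.0000.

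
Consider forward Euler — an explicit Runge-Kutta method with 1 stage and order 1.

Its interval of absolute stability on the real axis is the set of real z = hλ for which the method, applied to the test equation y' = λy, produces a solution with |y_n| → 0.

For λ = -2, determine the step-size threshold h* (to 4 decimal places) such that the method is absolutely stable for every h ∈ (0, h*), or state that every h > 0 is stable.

Set f=λy, z=hλ:
  order 1, 1-stage ⇒ R(z)=1+z
  (e.g. R(-1.22)=-0.22000, |R|=0.22000)

Find x<0 with |R(x)|<1.
x=-1.22: |R|=0.2200
|R(-1.85)|=0.8500 |R(-1.33)|=0.3300 |R(-1.15)|=0.1500
Bisect:
  x_lo=-2.5984 |R|=1.5984  x_hi=-0.1627 |R|=0.8373
  mid=-1.38060 |R|=0.38060 →hi
  mid=-1.98952 |R|=0.98952 →hi
  mid=-2.29398 |R|=1.29398 →lo
  mid=-2.14175 |R|=1.14175 →lo
  mid=-2.06564 |R|=1.06564 →lo
  mid=-2.02758 |R|=1.02758 →lo
  mid=-2.00855 |R|=1.00855 →lo
  mid=-1.99904 |R|=0.99904 →hi
  mid=-2.00379 |R|=1.00379 →lo
  ...
  [-2.00008,-1.99993] ⇒ x*=-2.0000
Interval (-2.0000, 0).

(-2.0000,0); λ=-2 ⇒ h* = 1.0000.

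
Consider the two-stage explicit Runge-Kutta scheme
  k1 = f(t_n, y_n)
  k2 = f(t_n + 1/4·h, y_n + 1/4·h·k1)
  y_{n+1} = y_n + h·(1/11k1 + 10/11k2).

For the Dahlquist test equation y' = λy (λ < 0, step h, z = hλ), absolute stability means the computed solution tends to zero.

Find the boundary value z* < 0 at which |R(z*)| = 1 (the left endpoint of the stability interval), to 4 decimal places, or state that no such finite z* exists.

z* = -4.4000.

Test eqn y'=λy, z=hλ:
  k1=λy_n ⇒ h·k1=z·y_n;  k2=λ(1+1/4z)y_n ⇒ h·k2=z(1+1/4z)y_n
  y_{n+1}/y_n = 1 + 1/11z + 10/11z(1+1/4z) = 1 + z + 5/22z²
  R(z) = 1 + z + 5/22z².

Find x<0 with |R(x)|<1.
x=-0.69: |R|=0.4182
R=1: x+5/22x²=0 ⇒ x=−22/5=-4.4000; min R=1−1/(4·5/22)=-0.1000>−1
Confirm numerically:
  x=-3.554: |R|=0.31666 <1
  x=-3.483: |R|=0.27411 <1
  x=-2.954: |R|=0.02921 <1
  x=-2.508: |R|=0.07844 <1
  x=-4.979: |R|=1.65519 >1
  x=-4.867: |R|=1.51657 >1
  x=-4.861: |R|=1.50930 >1
Interval (-4.4000, 0).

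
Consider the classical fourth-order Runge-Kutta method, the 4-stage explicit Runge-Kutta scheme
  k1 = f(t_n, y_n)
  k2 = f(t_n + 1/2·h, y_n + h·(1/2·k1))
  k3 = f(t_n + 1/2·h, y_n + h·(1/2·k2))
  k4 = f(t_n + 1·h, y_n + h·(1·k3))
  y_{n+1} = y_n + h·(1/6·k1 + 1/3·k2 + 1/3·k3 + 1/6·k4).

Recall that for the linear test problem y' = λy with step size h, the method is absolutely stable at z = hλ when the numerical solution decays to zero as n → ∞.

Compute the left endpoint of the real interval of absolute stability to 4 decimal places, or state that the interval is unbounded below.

z* = -2.7853.

On y'=λy, z=hλ:
  order 4, 4-stage ⇒ R(z)=1+z+z^2/2+z^3/6+z^4/24
  (e.g. R(-1.21)=0.31611, |R|=0.31611)

Need |R(x)|<1, x<0.
x=-1.21: |R|=0.3161
|R(-3.04)|=1.4570 |R(-1.81)|=0.2870 |R(-1.69)|=0.2735
Bisect:
  x_lo=-3.2820 |R|=2.0460  x_hi=-0.2184 |R|=0.8038
  mid=-1.75016 |R|=0.27883 →hi
  mid=-2.51606 |R|=0.66437 →hi
  mid=-2.89900 |R|=1.18542 →lo
  mid=-2.70753 |R|=0.88895 →hi
  mid=-2.80327 |R|=1.02744 →lo
  mid=-2.75540 |R|=0.95585 →hi
  mid=-2.77933 |R|=0.99105 →hi
  mid=-2.79130 |R|=1.00909 →lo
  ...
  [-2.78532,-2.78513] ⇒ x*=-2.7853
Interval (-2.7853, 0).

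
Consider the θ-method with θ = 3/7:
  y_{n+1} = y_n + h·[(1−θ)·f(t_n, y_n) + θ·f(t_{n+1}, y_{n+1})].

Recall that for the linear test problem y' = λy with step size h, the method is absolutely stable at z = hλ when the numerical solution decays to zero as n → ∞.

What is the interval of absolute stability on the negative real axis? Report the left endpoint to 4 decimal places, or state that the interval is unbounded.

(-14.0000, 0).

Set f=λy, z=hλ:
  y_{n+1} = y_n + z·[4/7·y_n + 3/7·y_{n+1}] ⇒ (1 − 3/7z)y_{n+1} = (1 + 4/7z)y_n
  R(z) = (1 + 4/7z)/(1 − 3/7z).

Boundary: |R(x)|=1, x<0.
x=-0.95: |R|=0.3249
R=−1: 1+4/7x = −1+3/7x ⇒ -1/7x=2 ⇒ x=2/(-1/7)=-14.0000
Confirm numerically:
  x=-11.679: |R|=0.94479 <1
  x=-10.829: |R|=0.91970 <1
  x=-10.666: |R|=0.91451 <1
  x=-5.917: |R|=0.67343 <1
  x=-14.450: |R|=1.00894 >1
  x=-14.421: |R|=1.00838 >1
Interval (-14.0000, 0).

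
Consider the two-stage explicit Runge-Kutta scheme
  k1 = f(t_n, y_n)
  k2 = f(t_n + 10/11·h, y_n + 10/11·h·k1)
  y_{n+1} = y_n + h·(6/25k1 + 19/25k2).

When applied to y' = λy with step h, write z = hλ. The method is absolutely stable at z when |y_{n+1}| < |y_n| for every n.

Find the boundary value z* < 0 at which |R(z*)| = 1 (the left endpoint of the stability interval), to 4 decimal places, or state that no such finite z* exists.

z* = -1.4474.

Set f=λy, z=hλ:
  k1=λy_n ⇒ h·k1=z·y_n;  k2=λ(1+10/11z)y_n ⇒ h·k2=z(1+10/11z)y_n
  y_{n+1}/y_n = 1 + 6/25z + 19/25z(1+10/11z) = 1 + z + 38/55z²
  ⇒ R(z) = 1 + z + 38/55z².

Need |R(x)|<1, x<0.
x=-1.12: |R|=0.7467
R=1: x+38/55x²=0 ⇒ x=−55/38=-1.4474; min R=1−1/(4·38/55)=0.6382>−1
Confirm numerically:
  x=-1.412: |R|=0.96550 <1
  x=-1.325: |R|=0.88798 <1
  x=-0.890: |R|=0.65727 <1
  x=-1.957: |R|=1.68908 >1
  x=-1.722: |R|=1.32674 >1
  x=-1.596: |R|=1.16389 >1
Stable set (-1.4474, 0).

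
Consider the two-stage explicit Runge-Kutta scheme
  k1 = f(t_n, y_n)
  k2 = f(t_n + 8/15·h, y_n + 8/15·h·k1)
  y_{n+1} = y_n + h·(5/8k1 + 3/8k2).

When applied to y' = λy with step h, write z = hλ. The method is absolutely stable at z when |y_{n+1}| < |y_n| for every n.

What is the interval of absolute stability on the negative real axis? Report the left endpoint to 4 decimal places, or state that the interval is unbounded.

z∈(-5.0000,0).

On y'=λy, z=hλ:
  k1=λy_n ⇒ h·k1=z·y_n;  k2=λ(1+8/15z)y_n ⇒ h·k2=z(1+8/15z)y_n
  y_{n+1}/y_n = 1 + 5/8z + 3/8z(1+8/15z) = 1 + z + 1/5z²
  so R(z) = 1 + z + 1/5z².

Solve |R(x)|<1 on ℝ⁻.
x=-1.36: |R|=0.0099
R=1: x+1/5x²=0 ⇒ x=−5=-5.0000; min R=1−1/(4·1/5)=-0.2500>−1
Confirm numerically:
  x=-4.692: |R|=0.71097 <1
  x=-2.737: |R|=0.23877 <1
  x=-2.635: |R|=0.24635 <1
  x=-2.426: |R|=0.24890 <1
  x=-5.104: |R|=1.10616 >1
  x=-5.098: |R|=1.09992 >1
Stable set (-5.0000, 0).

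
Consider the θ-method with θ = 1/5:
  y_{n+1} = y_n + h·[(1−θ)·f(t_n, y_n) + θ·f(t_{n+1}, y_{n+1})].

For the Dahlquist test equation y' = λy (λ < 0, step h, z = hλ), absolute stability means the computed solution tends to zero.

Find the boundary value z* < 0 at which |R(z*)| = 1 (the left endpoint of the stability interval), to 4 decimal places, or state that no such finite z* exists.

With y'=λy (z=hλ):
  y_{n+1} = y_n + z·[4/5·y_n + 1/5·y_{n+1}] ⇒ (1 − 1/5z)y_{n+1} = (1 + 4/5z)y_n
  so R(z) = (1 + 4/5z)/(1 − 1/5z).

Find x<0 with |R(x)|<1.
x=-0.9: |R|=0.2373
R=−1: 1+4/5x = −1+1/5x ⇒ -3/5x=2 ⇒ x=2/(-3/5)=-3.3333
Confirm numerically:
  x=-2.978: |R|=0.86638 <1
  x=-2.390: |R|=0.61705 <1
  x=-1.845: |R|=0.34770 <1
  x=-1.474: |R|=0.13840 <1
  x=-3.824: |R|=1.16682 >1
  x=-3.740: |R|=1.13959 >1
  x=-3.731: |R|=1.13664 >1
Stable set (-3.3333, 0).

z* = -3.3333.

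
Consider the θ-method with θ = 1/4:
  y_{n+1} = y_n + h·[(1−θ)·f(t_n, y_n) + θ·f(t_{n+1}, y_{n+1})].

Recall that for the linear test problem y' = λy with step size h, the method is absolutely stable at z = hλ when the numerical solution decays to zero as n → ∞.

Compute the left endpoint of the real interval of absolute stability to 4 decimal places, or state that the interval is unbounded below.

On y'=λy, z=hλ:
  y_{n+1} = y_n + z·[3/4·y_n + 1/4·y_{n+1}] ⇒ (1 − 1/4z)y_{n+1} = (1 + 3/4z)y_n
  ⇒ R(z) = (1 + 3/4z)/(1 − 1/4z).

Solve |R(x)|<1 on ℝ⁻.
x=-0.89: |R|=0.2720
R=−1: 1+3/4x = −1+1/4x ⇒ -1/2x=2 ⇒ x=2/(-1/2)=-4.0000
Confirm numerically:
  x=-3.449: |R|=0.85206 <1
  x=-3.284: |R|=0.80340 <1
  x=-1.771: |R|=0.22752 <1
  x=-4.535: |R|=1.12537 >1
  x=-4.399: |R|=1.09501 >1
  x=-4.260: |R|=1.06295 >1
So |R|<1 on (-4.0000, 0).

left endpoint -4.0000.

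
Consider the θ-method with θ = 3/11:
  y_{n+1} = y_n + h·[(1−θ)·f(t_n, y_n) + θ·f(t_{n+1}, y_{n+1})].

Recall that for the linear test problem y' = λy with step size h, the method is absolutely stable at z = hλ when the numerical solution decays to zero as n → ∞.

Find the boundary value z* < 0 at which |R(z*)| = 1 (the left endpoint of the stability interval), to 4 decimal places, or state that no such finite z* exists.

With y'=λy (z=hλ):
  y_{n+1} = y_n + z·[8/11·y_n + 3/11·y_{n+1}] ⇒ (1 − 3/11z)y_{n+1} = (1 + 8/11z)y_n
  R(z) = (1 + 8/11z)/(1 − 3/11z).

Find x<0 with |R(x)|<1.
x=-0.69: |R|=0.4193
R=−1: 1+8/11x = −1+3/11x ⇒ -5/11x=2 ⇒ x=2/(-5/11)=-4.4000
Confirm numerically:
  x=-4.275: |R|=0.97377 <1
  x=-3.303: |R|=0.73767 <1
  x=-1.965: |R|=0.27937 <1
  x=-4.927: |R|=1.10221 >1
  x=-4.658: |R|=1.05165 >1
  x=-4.476: |R|=1.01556 >1
Stable set (-4.4000, 0).

z* = -4.4000.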